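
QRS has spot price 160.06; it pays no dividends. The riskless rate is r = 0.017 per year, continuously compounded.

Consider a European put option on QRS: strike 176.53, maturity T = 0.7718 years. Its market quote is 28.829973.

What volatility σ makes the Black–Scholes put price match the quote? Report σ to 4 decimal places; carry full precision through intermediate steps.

At σ = 0.3600 the Black–Scholes value reproduces the quote:
σ√T = 0.36·√0.7718 = 0.316268
d₁ = (ln(S/K) + (r+σ²/2)T) / (σ√T) = (ln(160.06/176.53) + (0.017+0.36²/2)·0.7718) / 0.316268 = (-0.097942 + 0.063133) / 0.316268 = -0.110061
d₂ = d₁ − σ√T = -0.110061 − 0.316268 = -0.426329
e^{−rT} = 0.986965
N(−d₁) = 0.543820,  N(−d₂) = 0.665066
V = K·e^{−rT}·N(−d₂) − S·N(−d₁) = 115.873743 − 87.043771 = 28.829973 (equal to the quote); since ∂V/∂σ > 0 for all σ, the implied volatility is unique

sigma = 0.3600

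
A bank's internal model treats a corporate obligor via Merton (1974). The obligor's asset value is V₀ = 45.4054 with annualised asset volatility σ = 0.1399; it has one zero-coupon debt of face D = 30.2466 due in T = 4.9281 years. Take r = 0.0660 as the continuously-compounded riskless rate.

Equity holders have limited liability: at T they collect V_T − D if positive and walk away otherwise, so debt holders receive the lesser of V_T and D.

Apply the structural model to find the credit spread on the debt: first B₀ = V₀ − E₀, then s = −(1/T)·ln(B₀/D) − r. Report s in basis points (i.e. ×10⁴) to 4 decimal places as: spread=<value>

spread=2.7991

Equity is a call on the firm's assets struck at D = 30.2466:
d₁ = [ln(V₀/D) + (r + σ²/2)T] / (σ√T)
   = [ln(45.4054/30.2466) + (0.0660 + 0.5·0.1399²)·4.9281] / (0.1399·√4.9281)
   = [0.406247 + 0.373481] / 0.310569 = 2.510648
d₂ = d₁ − σ√T = 2.510648 − 0.310569 = 2.200079
N(d₁) = 0.993975,  N(d₂) = 0.986099,  e^(−rT) = 0.722343
E₀ = V₀·N(d₁) − D·e^(−rT)·N(d₂)
   = 45.4054·0.993975 − 30.2466·0.722343·0.986099 = 23.587085
B₀ = V₀ − E₀ = 45.4054 − 23.587085 = 21.818315
spread = −(1/T)·ln(B₀/D) − r = −(1/4.9281)·ln(21.818315/30.2466) − 0.0660 = 0.00027991
in basis points: 0.00027991 × 10⁴ = 2.7991 bp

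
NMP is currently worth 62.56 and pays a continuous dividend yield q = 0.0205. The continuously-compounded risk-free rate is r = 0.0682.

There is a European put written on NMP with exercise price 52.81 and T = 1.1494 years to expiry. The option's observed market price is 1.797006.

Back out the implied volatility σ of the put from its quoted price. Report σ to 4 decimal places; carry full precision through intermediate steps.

sigma = 0.2595

At σ = 0.2595 the Black–Scholes value reproduces the quote:
σ√T = 0.2595·√1.1494 = 0.278210
d₁ = (ln(S/K) + (r−q+σ²/2)T) / (σ√T) = (ln(62.56/52.81) + (0.0682−0.0205+0.2595²/2)·1.1494) / 0.278210 = (0.169426 + 0.093527) / 0.278210 = 0.945157
d₂ = d₁ − σ√T = 0.945157 − 0.278210 = 0.666947
e^{−rT} = 0.924605
e^{−qT} = 0.976713
N(−d₁) = 0.172289,  N(−d₂) = 0.252403
V = K·e^{−rT}·N(−d₂) − S·e^{−qT}·N(−d₁) = 12.324424 − 10.527418 = 1.797006 (the quoted price), and the Black–Scholes price is strictly increasing in σ, so σ is unique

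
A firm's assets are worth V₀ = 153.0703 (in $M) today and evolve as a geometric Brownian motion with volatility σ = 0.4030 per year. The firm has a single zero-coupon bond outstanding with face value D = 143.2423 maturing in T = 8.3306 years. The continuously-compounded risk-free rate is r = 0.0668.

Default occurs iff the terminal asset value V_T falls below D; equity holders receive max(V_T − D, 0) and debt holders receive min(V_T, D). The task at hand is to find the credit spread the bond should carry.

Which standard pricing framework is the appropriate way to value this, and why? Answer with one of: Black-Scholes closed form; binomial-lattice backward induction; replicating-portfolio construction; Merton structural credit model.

framework: Merton structural credit model

Key observation: assets follow a GBM and default happens iff V_T < 143.2423; valuing claims on that split (equity as a call, risky debt as the residual) is the structural model's definition.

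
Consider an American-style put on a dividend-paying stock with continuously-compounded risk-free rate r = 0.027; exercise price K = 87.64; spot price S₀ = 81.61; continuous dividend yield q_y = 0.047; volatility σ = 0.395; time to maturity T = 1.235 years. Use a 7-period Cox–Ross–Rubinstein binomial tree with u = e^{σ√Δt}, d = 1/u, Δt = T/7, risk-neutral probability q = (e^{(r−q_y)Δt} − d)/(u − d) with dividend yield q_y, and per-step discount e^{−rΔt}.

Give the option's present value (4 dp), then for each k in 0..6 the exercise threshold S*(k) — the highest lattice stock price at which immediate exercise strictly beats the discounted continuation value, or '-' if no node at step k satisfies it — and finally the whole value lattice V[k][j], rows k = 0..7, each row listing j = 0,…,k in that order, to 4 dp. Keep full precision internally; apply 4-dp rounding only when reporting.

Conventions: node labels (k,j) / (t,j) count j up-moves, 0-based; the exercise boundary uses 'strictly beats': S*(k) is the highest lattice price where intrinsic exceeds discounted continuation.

price = 18.5993
boundary = - - - - 42.0264 35.6014 42.0264
tree:
18.5993
24.4831 11.5493
31.2318 16.4303 5.6596
38.4626 22.6570 8.9348 1.6852
45.6136 30.0633 13.7747 3.0677 0.0000
52.0386 38.0522 20.5423 5.5845 0.0000 0.0000
57.4814 45.6136 29.1429 10.1662 0.0000 0.0000 0.0000
62.0920 52.0386 38.0291 18.5066 0.0000 0.0000 0.0000 0.0000

params: Δt=0.17643 u=1.18047 d=0.84712 q=0.44805 e^(-rΔt)=0.99525
t_7 payoffs: 62.0920 52.0386 38.0291 18.5066 0.0000 0.0000 0.0000 0.0000
t_6: node(6,0) S=30.1586 payoff=57.4814 vs cont=57.3139 → 57.4814 [stop]  node(6,1) S=42.0264 payoff=45.6136 vs cont=45.5442 → 45.6136 [stop]  node(6,2) S=58.5643 payoff=29.0757 vs cont=29.1429 → 29.1429 [wait]  node(6,3) S=81.6100 payoff=6.0300 vs cont=10.1662 → 10.1662 [wait]  node(6,4) S=113.7245 payoff=0.0000 vs cont=0.0000 → 0.0000 [wait]  node(6,5) S=158.4764 payoff=0.0000 vs cont=0.0000 → 0.0000 [wait]  node(6,6) S=220.8387 payoff=0.0000 vs cont=0.0000 → 0.0000 [wait]  ⇒ S*(6)=42.0264
t_5: node(5,0) S=35.6014 payoff=52.0386 vs cont=51.9161 → 52.0386 [stop]  node(5,1) S=49.6109 payoff=38.0291 vs cont=38.0522 → 38.0522 [wait]  node(5,2) S=69.1334 payoff=18.5066 vs cont=20.5423 → 20.5423 [wait]  node(5,3) S=96.3382 payoff=0.0000 vs cont=5.5845 → 5.5845 [wait]  node(5,4) S=134.2484 payoff=0.0000 vs cont=0.0000 → 0.0000 [wait]  node(5,5) S=187.0768 payoff=0.0000 vs cont=0.0000 → 0.0000 [wait]  ⇒ S*(5)=35.6014
t_4: node(4,0) S=42.0264 payoff=45.6136 vs cont=45.5545 → 45.6136 [stop]  node(4,1) S=58.5643 payoff=29.0757 vs cont=30.0633 → 30.0633 [wait]  node(4,2) S=81.6100 payoff=6.0300 vs cont=13.7747 → 13.7747 [wait]  node(4,3) S=113.7245 payoff=0.0000 vs cont=3.0677 → 3.0677 [wait]  node(4,4) S=158.4764 payoff=0.0000 vs cont=0.0000 → 0.0000 [wait]  ⇒ S*(4)=42.0264
t_3: node(3,0) S=49.6109 payoff=38.0291 vs cont=38.4626 → 38.4626 [wait]  node(3,1) S=69.1334 payoff=18.5066 vs cont=22.6570 → 22.6570 [wait]  node(3,2) S=96.3382 payoff=0.0000 vs cont=8.9348 → 8.9348 [wait]  node(3,3) S=134.2484 payoff=0.0000 vs cont=1.6852 → 1.6852 [wait]  ⇒ S*(3)=-
t_2: node(2,0) S=58.5643 payoff=29.0757 vs cont=31.2318 → 31.2318 [wait]  node(2,1) S=81.6100 payoff=6.0300 vs cont=16.4303 → 16.4303 [wait]  node(2,2) S=113.7245 payoff=0.0000 vs cont=5.6596 → 5.6596 [wait]  ⇒ S*(2)=-
t_1: node(1,0) S=69.1334 payoff=18.5066 vs cont=24.4831 → 24.4831 [wait]  node(1,1) S=96.3382 payoff=0.0000 vs cont=11.5493 → 11.5493 [wait]  ⇒ S*(1)=-
t_0: node(0,0) S=81.6100 payoff=6.0300 vs cont=18.5993 → 18.5993 [wait]  ⇒ S*(0)=-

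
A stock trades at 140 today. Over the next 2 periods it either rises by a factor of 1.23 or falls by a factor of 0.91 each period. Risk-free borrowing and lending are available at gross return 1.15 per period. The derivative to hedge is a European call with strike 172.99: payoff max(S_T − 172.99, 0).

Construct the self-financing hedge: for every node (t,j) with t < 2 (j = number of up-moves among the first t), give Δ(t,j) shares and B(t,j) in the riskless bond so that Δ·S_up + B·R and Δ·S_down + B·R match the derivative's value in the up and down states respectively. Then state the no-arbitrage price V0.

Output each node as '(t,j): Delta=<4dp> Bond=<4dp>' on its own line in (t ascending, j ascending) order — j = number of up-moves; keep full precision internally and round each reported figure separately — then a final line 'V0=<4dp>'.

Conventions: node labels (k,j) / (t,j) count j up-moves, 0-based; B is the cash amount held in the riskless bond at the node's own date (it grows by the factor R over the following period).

No-arbitrage ⇒ martingale measure with p* = (R−d)/(u−d) = 0.7500.
Payoffs at expiry: V(2,0)=0.0000, V(2,1)=0.0000, V(2,2)=38.8160
Node (1,0) S=127.4000: V=(p*·0.0000+(1−p*)·0.0000)/1.15=0.0000; Δ=(0.0000−0.0000)/(156.7020−115.9340)=0.0000; B=V−Δ·S=0.0000
Node (1,1) S=172.2000: V=(p*·38.8160+(1−p*)·0.0000)/1.15=25.3148; Δ=(38.8160−0.0000)/(211.8060−156.7020)=0.7044; B=V−Δ·S=-95.9852
Node (0,0) S=140.0000: V=(p*·25.3148+(1−p*)·0.0000)/1.15=16.5096; Δ=(25.3148−0.0000)/(172.2000−127.4000)=0.5651; B=V−Δ·S=-62.5991
Sanity check at the root: Δ(0,0)·S0 + B(0,0) reproduces V0 = 16.5096.

(0,0): Delta=0.5651 Bond=-62.5991
(1,0): Delta=0.0000 Bond=0.0000
(1,1): Delta=0.7044 Bond=-95.9852
V0=16.5096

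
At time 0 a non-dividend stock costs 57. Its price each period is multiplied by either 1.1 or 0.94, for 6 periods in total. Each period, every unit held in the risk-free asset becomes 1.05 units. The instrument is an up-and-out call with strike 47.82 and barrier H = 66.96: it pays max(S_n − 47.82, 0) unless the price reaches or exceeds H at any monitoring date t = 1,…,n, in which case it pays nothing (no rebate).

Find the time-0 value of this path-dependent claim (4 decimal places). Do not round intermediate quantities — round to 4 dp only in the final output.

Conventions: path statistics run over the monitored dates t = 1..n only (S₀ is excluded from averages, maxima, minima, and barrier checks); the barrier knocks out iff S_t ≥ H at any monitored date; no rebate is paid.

No-arbitrage gives p* = (R−d)/(u−d) = 0.6875: enumerate every path, weight its payoff by its p*-probability, and discount by R^6.
Enumerate all 2^6 = 64 price paths (U = up ×1.1, D = down ×0.94); each path with k up-moves has probability p*^k·(1−p*)^(6−k).
DDDDDD: M=53.5800, payoff=0.0000, prob=0.000931
UDDDDD: M=62.7000, payoff=0.0000, prob=0.002049
DUDDDD: M=58.9380, payoff=0.0000, prob=0.002049
UUDDDD: M=68.9700, payoff=0.0000, prob=0.004508
DDUDDD: M=55.4017, payoff=0.0000, prob=0.002049
UDUDDD: M=64.8318, payoff=6.0283, prob=0.004508
DUUDDD: M=64.8318, payoff=6.0283, prob=0.004508
UUUDDD: M=75.8670, payoff=0.0000, prob=0.009917
DDDUDD: M=53.5800, payoff=0.0000, prob=0.002049
UDDUDD: M=62.7000, payoff=6.0283, prob=0.004508
DUDUDD: M=60.9419, payoff=6.0283, prob=0.004508
UUDUDD: M=71.3150, payoff=0.0000, prob=0.009917
DDUUDD: M=60.9419, payoff=6.0283, prob=0.004508
UDUUDD: M=71.3150, payoff=0.0000, prob=0.009917
DUUUDD: M=71.3150, payoff=0.0000, prob=0.009917
UUUUDD: M=83.4537, payoff=0.0000, prob=0.021817
DDDDUD: M=53.5800, payoff=0.0000, prob=0.002049
UDDDUD: M=62.7000, payoff=6.0283, prob=0.004508
DUDDUD: M=58.9380, payoff=6.0283, prob=0.004508
UUDDUD: M=68.9700, payoff=0.0000, prob=0.009917
DDUDUD: M=57.2854, payoff=6.0283, prob=0.004508
UDUDUD: M=67.0361, payoff=0.0000, prob=0.009917
DUUDUD: M=67.0361, payoff=0.0000, prob=0.009917
UUUDUD: M=78.4465, payoff=0.0000, prob=0.021817
DDDUUD: M=57.2854, payoff=6.0283, prob=0.004508
UDDUUD: M=67.0361, payoff=0.0000, prob=0.009917
DUDUUD: M=67.0361, payoff=0.0000, prob=0.009917
UUDUUD: M=78.4465, payoff=0.0000, prob=0.021817
DDUUUD: M=67.0361, payoff=0.0000, prob=0.009917
UDUUUD: M=78.4465, payoff=0.0000, prob=0.021817
DUUUUD: M=78.4465, payoff=0.0000, prob=0.021817
UUUUUD: M=91.7991, payoff=0.0000, prob=0.047997
DDDDDU: M=53.5800, payoff=0.0000, prob=0.002049
UDDDDU: M=62.7000, payoff=6.0283, prob=0.004508
DUDDDU: M=58.9380, payoff=6.0283, prob=0.004508
UUDDDU: M=68.9700, payoff=0.0000, prob=0.009917
DDUDDU: M=55.4017, payoff=6.0283, prob=0.004508
UDUDDU: M=64.8318, payoff=15.1939, prob=0.009917
DUUDDU: M=64.8318, payoff=15.1939, prob=0.009917
UUUDDU: M=75.8670, payoff=0.0000, prob=0.021817
DDDUDU: M=53.8483, payoff=6.0283, prob=0.004508
UDDUDU: M=63.0139, payoff=15.1939, prob=0.009917
DUDUDU: M=63.0139, payoff=15.1939, prob=0.009917
UUDUDU: M=73.7397, payoff=0.0000, prob=0.021817
DDUUDU: M=63.0139, payoff=15.1939, prob=0.009917
UDUUDU: M=73.7397, payoff=0.0000, prob=0.021817
DUUUDU: M=73.7397, payoff=0.0000, prob=0.021817
UUUUDU: M=86.2911, payoff=0.0000, prob=0.047997
DDDDUU: M=53.8483, payoff=6.0283, prob=0.004508
UDDDUU: M=63.0139, payoff=15.1939, prob=0.009917
DUDDUU: M=63.0139, payoff=15.1939, prob=0.009917
UUDDUU: M=73.7397, payoff=0.0000, prob=0.021817
DDUDUU: M=63.0139, payoff=15.1939, prob=0.009917
UDUDUU: M=73.7397, payoff=0.0000, prob=0.021817
DUUDUU: M=73.7397, payoff=0.0000, prob=0.021817
UUUDUU: M=86.2911, payoff=0.0000, prob=0.047997
DDDUUU: M=63.0139, payoff=15.1939, prob=0.009917
UDDUUU: M=73.7397, payoff=0.0000, prob=0.021817
DUDUUU: M=73.7397, payoff=0.0000, prob=0.021817
UUDUUU: M=86.2911, payoff=0.0000, prob=0.047997
DDUUUU: M=73.7397, payoff=0.0000, prob=0.021817
UDUUUU: M=86.2911, payoff=0.0000, prob=0.047997
DUUUUU: M=86.2911, payoff=0.0000, prob=0.047997
UUUUUU: M=100.9790, payoff=0.0000, prob=0.105593
Price = Σ prob·payoff / R^6 = 1.736486 / 1.340096 = 1.2958

price = 1.2958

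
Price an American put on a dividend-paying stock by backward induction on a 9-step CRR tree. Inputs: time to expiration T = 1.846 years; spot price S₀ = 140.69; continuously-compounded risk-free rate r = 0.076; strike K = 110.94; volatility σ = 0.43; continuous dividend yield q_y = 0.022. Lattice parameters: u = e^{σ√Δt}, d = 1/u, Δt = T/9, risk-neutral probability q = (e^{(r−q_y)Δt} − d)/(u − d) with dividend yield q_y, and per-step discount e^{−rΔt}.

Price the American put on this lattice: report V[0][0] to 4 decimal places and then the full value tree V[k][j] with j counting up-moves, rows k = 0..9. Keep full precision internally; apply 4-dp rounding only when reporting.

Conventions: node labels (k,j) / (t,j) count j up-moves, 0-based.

price = 11.9524
tree:
11.9524
17.5302 6.2982
25.0382 9.9665 2.5286
34.6816 15.4061 4.3972 0.5860
46.3807 23.1370 7.5314 1.1443 0.0000
57.8047 33.5155 12.6458 2.2347 0.0000 0.0000
67.2072 46.3807 20.6690 4.3640 0.0000 0.0000 0.0000
74.9459 57.8047 32.5004 8.5222 0.0000 0.0000 0.0000 0.0000
81.3152 67.2072 46.3807 16.6426 0.0000 0.0000 0.0000 0.0000 0.0000
86.5575 74.9459 57.8047 32.5004 0.0000 0.0000 0.0000 0.0000 0.0000 0.0000

Δt=0.20511, u=1.21500, d=0.82305, q=0.47988, disc=e^(-rΔt)=0.98453
k=9 terminal: V=max(K-S,0) → 86.5575 74.9459 57.8047 32.5004 0.0000 0.0000 0.0000 0.0000 0.0000 0.0000
k=8: j=0 S=29.6248 intr=81.3152 cont=79.7326 V=81.3152[EX]; j=1 S=43.7328 intr=67.2072 cont=65.6882 V=67.2072[EX]; j=2 S=64.5593 intr=46.3807 cont=44.9554 V=46.3807[EX]; j=3 S=95.3040 intr=15.6360 cont=16.6426 V=16.6426[hold]; j=4 S=140.6900 intr=0.0000 cont=0.0000 V=0.0000[hold]; j=5 S=207.6899 intr=0.0000 cont=0.0000 V=0.0000[hold]; j=6 S=306.5966 intr=0.0000 cont=0.0000 V=0.0000[hold]; j=7 S=452.6051 intr=0.0000 cont=0.0000 V=0.0000[hold]; j=8 S=668.1463 intr=0.0000 cont=0.0000 V=0.0000[hold]
k=7: j=0 S=35.9941 intr=74.9459 cont=73.3920 V=74.9459[EX]; j=1 S=53.1353 intr=57.8047 cont=56.3280 V=57.8047[EX]; j=2 S=78.4396 intr=32.5004 cont=31.6132 V=32.5004[EX]; j=3 S=115.7943 intr=0.0000 cont=8.5222 V=8.5222[hold]; j=4 S=170.9383 intr=0.0000 cont=0.0000 V=0.0000[hold]; j=5 S=252.3431 intr=0.0000 cont=0.0000 V=0.0000[hold]; j=6 S=372.5147 intr=0.0000 cont=0.0000 V=0.0000[hold]; j=7 S=549.9150 intr=0.0000 cont=0.0000 V=0.0000[hold]
k=6: j=0 S=43.7328 intr=67.2072 cont=65.6882 V=67.2072[EX]; j=1 S=64.5593 intr=46.3807 cont=44.9554 V=46.3807[EX]; j=2 S=95.3040 intr=15.6360 cont=20.6690 V=20.6690[hold]; j=3 S=140.6900 intr=0.0000 cont=4.3640 V=4.3640[hold]; j=4 S=207.6899 intr=0.0000 cont=0.0000 V=0.0000[hold]; j=5 S=306.5966 intr=0.0000 cont=0.0000 V=0.0000[hold]; j=6 S=452.6051 intr=0.0000 cont=0.0000 V=0.0000[hold]
k=5: j=0 S=53.1353 intr=57.8047 cont=56.3280 V=57.8047[EX]; j=1 S=78.4396 intr=32.5004 cont=33.5155 V=33.5155[hold]; j=2 S=115.7943 intr=0.0000 cont=12.6458 V=12.6458[hold]; j=3 S=170.9383 intr=0.0000 cont=2.2347 V=2.2347[hold]; j=4 S=252.3431 intr=0.0000 cont=0.0000 V=0.0000[hold]; j=5 S=372.5147 intr=0.0000 cont=0.0000 V=0.0000[hold]
k=4: j=0 S=64.5593 intr=46.3807 cont=45.4349 V=46.3807[EX]; j=1 S=95.3040 intr=15.6360 cont=23.1370 V=23.1370[hold]; j=2 S=140.6900 intr=0.0000 cont=7.5314 V=7.5314[hold]; j=3 S=207.6899 intr=0.0000 cont=1.1443 V=1.1443[hold]; j=4 S=306.5966 intr=0.0000 cont=0.0000 V=0.0000[hold]
k=3: j=0 S=78.4396 intr=32.5004 cont=34.6816 V=34.6816[hold]; j=1 S=115.7943 intr=0.0000 cont=15.4061 V=15.4061[hold]; j=2 S=170.9383 intr=0.0000 cont=4.3972 V=4.3972[hold]; j=3 S=252.3431 intr=0.0000 cont=0.5860 V=0.5860[hold]
k=2: j=0 S=95.3040 intr=15.6360 cont=25.0382 V=25.0382[hold]; j=1 S=140.6900 intr=0.0000 cont=9.9665 V=9.9665[hold]; j=2 S=207.6899 intr=0.0000 cont=2.5286 V=2.5286[hold]
k=1: j=0 S=115.7943 intr=0.0000 cont=17.5302 V=17.5302[hold]; j=1 S=170.9383 intr=0.0000 cont=6.2982 V=6.2982[hold]
k=0: j=0 S=140.6900 intr=0.0000 cont=11.9524 V=11.9524[hold]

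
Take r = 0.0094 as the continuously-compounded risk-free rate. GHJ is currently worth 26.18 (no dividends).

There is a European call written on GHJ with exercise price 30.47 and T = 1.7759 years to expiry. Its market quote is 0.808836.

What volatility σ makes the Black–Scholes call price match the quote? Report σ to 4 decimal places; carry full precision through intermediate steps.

sigma = 0.1481

At σ = 0.1481 the Black–Scholes value reproduces the quote:
σ√T = 0.1481·√1.7759 = 0.197362
d₁ = (ln(S/K) + (r+σ²/2)T) / (σ√T) = (ln(26.18/30.47) + (0.0094+0.1481²/2)·1.7759) / 0.197362 = (-0.151747 + 0.036169) / 0.197362 = -0.585610
d₂ = d₁ − σ√T = -0.585610 − 0.197362 = -0.782973
e^{−rT} = 0.983445
N(d₁) = 0.279069,  N(d₂) = 0.216822
V = S·N(d₁) − K·e^{−rT}·N(d₂) = 7.306019 − 6.497183 = 0.808836 (matching the quote); vega is positive throughout, so no other σ reproduces this price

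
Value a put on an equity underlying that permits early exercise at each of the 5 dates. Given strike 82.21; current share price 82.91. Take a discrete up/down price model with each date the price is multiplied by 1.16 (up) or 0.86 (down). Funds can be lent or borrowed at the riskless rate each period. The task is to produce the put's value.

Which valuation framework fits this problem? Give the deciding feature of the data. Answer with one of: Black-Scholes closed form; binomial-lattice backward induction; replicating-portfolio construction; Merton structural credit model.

Key observation: an American put (K = 82.21, S₀ = 82.91) on a 5-date tree has no closed form — the optimal stopping decision is embedded and must be resolved recursively from expiry.

framework: binomial-lattice backward induction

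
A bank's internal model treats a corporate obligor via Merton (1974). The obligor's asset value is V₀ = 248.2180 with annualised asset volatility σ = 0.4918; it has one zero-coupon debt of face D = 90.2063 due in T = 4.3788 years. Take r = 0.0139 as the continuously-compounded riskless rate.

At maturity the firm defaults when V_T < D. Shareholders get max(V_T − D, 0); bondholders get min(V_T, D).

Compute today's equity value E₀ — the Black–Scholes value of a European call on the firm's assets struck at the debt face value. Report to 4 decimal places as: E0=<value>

E0=173.8723

Apply the equity-as-call identities (strike 90.2063, horizon 4.3788 years):
d₁ = [ln(V₀/D) + (r + σ²/2)T] / (σ√T)
   = [ln(248.2180/90.2063) + (0.0139 + 0.5·0.4918²)·4.3788] / (0.4918·√4.3788)
   = [1.012208 + 0.590409] / 1.029120 = 1.557270
d₂ = d₁ − σ√T = 1.557270 − 1.029120 = 0.528150
N(d₁) = 0.940297,  N(d₂) = 0.701302,  e^(−rT) = 0.940950
E₀ = V₀·N(d₁) − D·e^(−rT)·N(d₂)
   = 248.2180·0.940297 − 90.2063·0.940950·0.701302 = 173.872320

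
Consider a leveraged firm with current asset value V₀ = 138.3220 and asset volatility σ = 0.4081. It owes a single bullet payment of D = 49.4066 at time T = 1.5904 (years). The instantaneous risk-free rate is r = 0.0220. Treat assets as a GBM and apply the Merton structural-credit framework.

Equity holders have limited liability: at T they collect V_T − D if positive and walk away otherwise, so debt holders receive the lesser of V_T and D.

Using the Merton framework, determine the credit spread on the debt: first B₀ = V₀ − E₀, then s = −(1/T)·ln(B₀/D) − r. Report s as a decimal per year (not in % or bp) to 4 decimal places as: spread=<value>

With assets at 138.3220 and a single debt payment of 49.4066 at 1.5904 years:
d₁ = [ln(V₀/D) + (r + σ²/2)T] / (σ√T)
   = [ln(138.3220/49.4066) + (0.0220 + 0.5·0.4081²)·1.5904] / (0.4081·√1.5904)
   = [1.029500 + 0.167426] / 0.514659 = 2.325667
d₂ = d₁ − σ√T = 2.325667 − 0.514659 = 1.811008
N(d₁) = 0.989982,  N(d₂) = 0.964930,  e^(−rT) = 0.965616
E₀ = V₀·N(d₁) − D·e^(−rT)·N(d₂)
   = 138.3220·0.989982 − 49.4066·0.965616·0.964930 = 90.901558
B₀ = V₀ − E₀ = 138.3220 − 90.901558 = 47.420442
spread = −(1/T)·ln(B₀/D) − r = −(1/1.5904)·ln(47.420442/49.4066) − 0.0220 = 0.00379893

spread=0.0038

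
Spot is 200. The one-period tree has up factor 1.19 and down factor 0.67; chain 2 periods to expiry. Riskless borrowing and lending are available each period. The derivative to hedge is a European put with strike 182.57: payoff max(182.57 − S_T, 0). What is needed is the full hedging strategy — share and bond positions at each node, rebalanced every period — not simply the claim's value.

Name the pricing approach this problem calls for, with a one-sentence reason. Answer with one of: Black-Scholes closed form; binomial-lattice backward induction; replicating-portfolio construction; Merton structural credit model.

Key observation: the mandate to exhibit the hedge at every date and state singles out the replicating-portfolio construction on the 2-period tree with factors 1.19 and 0.67 from 200.

framework: replicating-portfolio construction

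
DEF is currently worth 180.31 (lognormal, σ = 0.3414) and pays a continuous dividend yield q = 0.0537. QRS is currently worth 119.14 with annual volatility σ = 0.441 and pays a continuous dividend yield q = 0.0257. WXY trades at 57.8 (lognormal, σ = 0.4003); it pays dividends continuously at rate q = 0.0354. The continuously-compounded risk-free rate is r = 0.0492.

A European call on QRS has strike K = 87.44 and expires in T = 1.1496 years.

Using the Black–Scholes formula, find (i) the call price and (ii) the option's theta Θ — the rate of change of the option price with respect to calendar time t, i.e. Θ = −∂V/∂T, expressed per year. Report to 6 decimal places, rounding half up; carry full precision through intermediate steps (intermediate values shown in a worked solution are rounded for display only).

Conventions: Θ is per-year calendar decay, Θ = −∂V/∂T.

price = 39.416706
Θ = -6.368780

σ√T = 0.441·√1.1496 = 0.472838
d₁ = (ln(S/K) + (r−q+σ²/2)T) / (σ√T) = (ln(119.14/87.44) + (0.0492−0.0257+0.441²/2)·1.1496) / 0.472838 = (0.309346 + 0.138803) / 0.472838 = 0.947788
d₂ = d₁ − σ√T = 0.947788 − 0.472838 = 0.474950
e^{−rT} = 0.945009
e^{−qT} = 0.970887
N(d₁) = 0.828381,  N(d₂) = 0.682589
Call price V = S·e^{−qT}·N(d₁) − K·e^{−rT}·N(d₂) = 95.820131 − 56.403425 = 39.416706
φ(d₁) = (1/√(2π))·e^{−d₁²/2} = 0.254593
Θ = −S·e^{−qT}·φ(d₁)·σ/(2√T) + q·S·e^{−qT}·N(d₁) − r·K·e^{−rT}·N(d₂) = −6.056309 + 2.462577 − 2.775049 = -6.368780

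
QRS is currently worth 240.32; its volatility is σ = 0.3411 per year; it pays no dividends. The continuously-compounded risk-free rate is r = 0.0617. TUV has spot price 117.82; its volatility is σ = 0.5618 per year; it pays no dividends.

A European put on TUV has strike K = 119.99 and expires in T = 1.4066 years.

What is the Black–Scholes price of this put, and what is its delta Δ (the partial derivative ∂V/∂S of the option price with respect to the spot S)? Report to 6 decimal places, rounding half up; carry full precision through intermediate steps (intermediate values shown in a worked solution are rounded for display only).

σ√T = 0.5618·√1.4066 = 0.666296
d₁ = (ln(S/K) + (r+σ²/2)T) / (σ√T) = (ln(117.82/119.99) + (0.0617+0.5618²/2)·1.4066) / 0.666296 = (-0.018250 + 0.308762) / 0.666296 = 0.436010
d₂ = d₁ − σ√T = 0.436010 − 0.666296 = -0.230285
e^{−rT} = 0.916872
N(−d₁) = 0.331415,  N(−d₂) = 0.591065
Put price V = K·e^{−rT}·N(−d₂) − S·N(−d₁) = 65.026305 − 39.047268 = 25.979037
Δ = −N(−d₁) = -0.331415

price = 25.979037
Δ = -0.331415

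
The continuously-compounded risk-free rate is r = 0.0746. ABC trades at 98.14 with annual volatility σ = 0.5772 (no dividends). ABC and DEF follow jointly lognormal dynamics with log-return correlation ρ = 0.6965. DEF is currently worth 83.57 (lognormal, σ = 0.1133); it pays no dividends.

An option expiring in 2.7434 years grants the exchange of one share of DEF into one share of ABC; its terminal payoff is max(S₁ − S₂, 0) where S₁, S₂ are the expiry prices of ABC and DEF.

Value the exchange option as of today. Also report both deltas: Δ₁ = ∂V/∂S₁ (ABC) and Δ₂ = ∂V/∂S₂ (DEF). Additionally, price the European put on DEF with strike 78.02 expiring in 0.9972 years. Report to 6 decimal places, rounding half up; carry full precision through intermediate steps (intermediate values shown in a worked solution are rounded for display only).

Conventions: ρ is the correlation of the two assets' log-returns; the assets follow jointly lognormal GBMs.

σ_eff = √(σ₁² + σ₂² − 2ρσ₁σ₂) = √(0.5772² + 0.1133² − 2·0.6965·0.5772·0.1133) = 0.504875
d₁ = (ln(S₁/S₂) + (q₂ − q₁ + σ_eff²/2)T) / (σ_eff√T) = (ln(98.14/83.57) + (0.0 − 0.0 + 0.127450)·2.7434) / 0.836236 = 0.610301
d₂ = d₁ − σ_eff√T = 0.610301 − 0.836236 = -0.225935
N(d₁) = 0.729169,  N(d₂) = 0.410626
V = S₁·e^{−q₁T}·N(d₁) − S₂·e^{−q₂T}·N(d₂) = 71.560624 − 34.316026 = 37.244599
Δ₁ = e^{−q₁T}·N(d₁) = 0.729169;  Δ₂ = −e^{−q₂T}·N(d₂) = -0.410626
[vanilla: DEF put K=78.02]
σ√T = 0.1133·√0.9972 = 0.113141
d₁ = (ln(S/K) + (r+σ²/2)T) / (σ√T) = (ln(83.57/78.02) + (0.0746+0.1133²/2)·0.9972) / 0.113141 = (0.068719 + 0.080792) / 0.113141 = 1.321454
d₂ = d₁ − σ√T = 1.321454 − 0.113141 = 1.208313
e^{−rT} = 0.928309
N(−d₁) = 0.093175,  N(−d₂) = 0.113463
price = K·e^{−rT}·N(−d₂) − S·N(−d₁) = 8.217778 − 7.786635 = 0.431143

exchange price = 37.244599
Δ1 = 0.729169
Δ2 = -0.410626
price(DEF put K=78.02) = 0.431143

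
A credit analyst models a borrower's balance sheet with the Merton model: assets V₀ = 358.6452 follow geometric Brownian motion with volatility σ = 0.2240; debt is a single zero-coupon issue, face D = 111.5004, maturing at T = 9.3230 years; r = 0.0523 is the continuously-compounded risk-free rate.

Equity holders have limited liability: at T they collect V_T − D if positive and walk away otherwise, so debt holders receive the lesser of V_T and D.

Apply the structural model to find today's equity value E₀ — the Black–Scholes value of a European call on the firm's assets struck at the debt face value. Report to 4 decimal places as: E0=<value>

E0=290.4332

Work the structural quantities from V₀ = 358.6452 against face 111.5004:
d₁ = [ln(V₀/D) + (r + σ²/2)T] / (σ√T)
   = [ln(358.6452/111.5004) + (0.0523 + 0.5·0.2240²)·9.3230] / (0.2240·√9.3230)
   = [1.168305 + 0.721488] / 0.683952 = 2.763049
d₂ = d₁ − σ√T = 2.763049 − 0.683952 = 2.079096
N(d₁) = 0.997137,  N(d₂) = 0.981196,  e^(−rT) = 0.614103
E₀ = V₀·N(d₁) − D·e^(−rT)·N(d₂)
   = 358.6452·0.997137 − 111.5004·0.614103·0.981196 = 290.433191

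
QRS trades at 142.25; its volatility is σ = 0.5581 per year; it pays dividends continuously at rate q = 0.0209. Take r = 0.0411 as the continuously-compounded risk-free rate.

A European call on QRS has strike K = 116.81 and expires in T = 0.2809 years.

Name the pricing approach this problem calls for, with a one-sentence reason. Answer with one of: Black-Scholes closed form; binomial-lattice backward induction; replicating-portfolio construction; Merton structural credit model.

Key observation: a European claim on QRS (strike 116.81) — a lognormal (GBM) underlying with constant rate and volatility — has an exact closed-form value; no lattice or capital structure is involved.

framework: Black-Scholes closed form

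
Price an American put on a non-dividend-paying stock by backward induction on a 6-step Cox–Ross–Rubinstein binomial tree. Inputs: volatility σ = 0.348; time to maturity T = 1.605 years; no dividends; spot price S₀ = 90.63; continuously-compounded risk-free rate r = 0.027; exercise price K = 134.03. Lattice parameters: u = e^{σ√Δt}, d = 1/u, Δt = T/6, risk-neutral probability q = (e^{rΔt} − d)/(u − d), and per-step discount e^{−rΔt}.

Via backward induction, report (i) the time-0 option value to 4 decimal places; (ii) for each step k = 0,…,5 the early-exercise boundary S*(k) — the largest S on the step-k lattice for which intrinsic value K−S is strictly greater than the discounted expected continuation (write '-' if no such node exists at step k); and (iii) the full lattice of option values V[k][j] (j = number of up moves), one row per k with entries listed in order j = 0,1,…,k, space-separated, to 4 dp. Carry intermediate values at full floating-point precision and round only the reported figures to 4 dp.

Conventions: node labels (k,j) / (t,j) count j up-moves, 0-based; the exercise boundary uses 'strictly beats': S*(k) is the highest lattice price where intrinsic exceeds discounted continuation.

price = 45.5136
boundary = - 75.7015 63.2320 75.7015 90.6300 108.5024
tree:
45.5136
58.3285 32.0527
70.7980 44.2472 19.0717
81.2135 58.3285 29.3683 7.9893
89.9133 70.7980 43.4000 14.3170 1.1216
97.1802 81.2135 58.3285 25.5276 2.1524 0.0000
103.2501 89.9133 70.7980 43.4000 4.1307 0.0000 0.0000

Δt=0.26750, u=1.19720, d=0.83528, q=0.47515, disc=e^(-rΔt)=0.99280
k=6 terminal: V=max(K-S,0) → 103.2501 89.9133 70.7980 43.4000 4.1307 0.0000 0.0000
k=5: j=0 S=36.8498 intr=97.1802 cont=96.2157 V=97.1802[EX]; j=1 S=52.8165 intr=81.2135 cont=80.2489 V=81.2135[EX]; j=2 S=75.7015 intr=58.3285 cont=57.3639 V=58.3285[EX]; j=3 S=108.5024 intr=25.5276 cont=24.5631 V=25.5276[EX]; j=4 S=155.5156 intr=0.0000 cont=2.1524 V=2.1524[hold]; j=5 S=222.8993 intr=0.0000 cont=0.0000 V=0.0000[hold]  S*(5)=108.5024
k=4: j=0 S=44.1167 intr=89.9133 cont=88.9488 V=89.9133[EX]; j=1 S=63.2320 intr=70.7980 cont=69.8334 V=70.7980[EX]; j=2 S=90.6300 intr=43.4000 cont=42.4355 V=43.4000[EX]; j=3 S=129.8993 intr=4.1307 cont=14.3170 V=14.3170[hold]; j=4 S=186.1836 intr=0.0000 cont=1.1216 V=1.1216[hold]  S*(4)=90.6300
k=3: j=0 S=52.8165 intr=81.2135 cont=80.2489 V=81.2135[EX]; j=1 S=75.7015 intr=58.3285 cont=57.3639 V=58.3285[EX]; j=2 S=108.5024 intr=25.5276 cont=29.3683 V=29.3683[hold]; j=3 S=155.5156 intr=0.0000 cont=7.9893 V=7.9893[hold]  S*(3)=75.7015
k=2: j=0 S=63.2320 intr=70.7980 cont=69.8334 V=70.7980[EX]; j=1 S=90.6300 intr=43.4000 cont=44.2472 V=44.2472[hold]; j=2 S=129.8993 intr=4.1307 cont=19.0717 V=19.0717[hold]  S*(2)=63.2320
k=1: j=0 S=75.7015 intr=58.3285 cont=57.7636 V=58.3285[EX]; j=1 S=108.5024 intr=25.5276 cont=32.0527 V=32.0527[hold]  S*(1)=75.7015
k=0: j=0 S=90.6300 intr=43.4000 cont=45.5136 V=45.5136[hold]  S*(0)=-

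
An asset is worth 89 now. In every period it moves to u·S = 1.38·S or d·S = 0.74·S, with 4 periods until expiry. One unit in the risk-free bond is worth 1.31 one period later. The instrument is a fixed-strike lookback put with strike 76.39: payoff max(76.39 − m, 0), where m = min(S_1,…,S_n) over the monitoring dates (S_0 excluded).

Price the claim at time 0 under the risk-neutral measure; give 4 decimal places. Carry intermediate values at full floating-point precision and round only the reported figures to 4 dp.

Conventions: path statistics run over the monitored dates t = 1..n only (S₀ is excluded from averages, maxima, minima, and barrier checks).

Risk-neutral up-probability p* = (R−d)/(u−d) = (1.31−0.74)/(1.38−0.74) = 0.8906; the claim prices as the p*-weighted sum of path payoffs discounted by R^4.
Enumerate all 2^4 = 16 price paths (U = up ×1.38, D = down ×0.74); each path with k up-moves has probability p*^k·(1−p*)^(4−k).
DDDD: m=26.6881, payoff=49.7019, prob=0.000143
UDDD: m=49.7696, payoff=26.6204, prob=0.001165
DUDD: m=49.7696, payoff=26.6204, prob=0.001165
UUDD: m=92.8136, payoff=0.0000, prob=0.009489
DDUD: m=48.7364, payoff=27.6536, prob=0.001165
UDUD: m=90.8868, payoff=0.0000, prob=0.009489
DUUD: m=65.8600, payoff=10.5300, prob=0.009489
UUUD: m=122.8200, payoff=0.0000, prob=0.077269
DDDU: m=36.0649, payoff=40.3251, prob=0.001165
UDDU: m=67.2562, payoff=9.1338, prob=0.009489
DUDU: m=65.8600, payoff=10.5300, prob=0.009489
UUDU: m=122.8200, payoff=0.0000, prob=0.077269
DDUU: m=48.7364, payoff=27.6536, prob=0.009489
UDUU: m=90.8868, payoff=0.0000, prob=0.077269
DUUU: m=65.8600, payoff=10.5300, prob=0.077269
UUUU: m=122.8200, payoff=0.0000, prob=0.629187
Price = Σ prob·payoff / R^4 = 1.510932 / 2.944999 = 0.5131

price = 0.5131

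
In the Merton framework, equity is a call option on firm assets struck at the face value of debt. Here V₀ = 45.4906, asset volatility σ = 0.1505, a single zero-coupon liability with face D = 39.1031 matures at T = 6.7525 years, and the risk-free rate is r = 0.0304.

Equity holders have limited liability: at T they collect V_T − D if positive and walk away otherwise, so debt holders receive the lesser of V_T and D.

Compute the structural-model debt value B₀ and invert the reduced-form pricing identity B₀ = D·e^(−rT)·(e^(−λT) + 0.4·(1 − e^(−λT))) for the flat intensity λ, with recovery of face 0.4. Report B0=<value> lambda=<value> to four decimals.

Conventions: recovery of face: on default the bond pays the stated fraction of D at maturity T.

B0=30.4006 lambda=0.0117

Apply the equity-as-call identities (strike 39.1031, horizon 6.7525 years):
d₁ = [ln(V₀/D) + (r + σ²/2)T] / (σ√T)
   = [ln(45.4906/39.1031) + (0.0304 + 0.5·0.1505²)·6.7525] / (0.1505·√6.7525)
   = [0.151304 + 0.281749] / 0.391083 = 1.107317
d₂ = d₁ − σ√T = 1.107317 − 0.391083 = 0.716235
N(d₁) = 0.865922,  N(d₂) = 0.763077,  e^(−rT) = 0.814423
E₀ = V₀·N(d₁) − D·e^(−rT)·N(d₂)
   = 45.4906·0.865922 − 39.1031·0.814423·0.763077 = 15.090014
B₀ = V₀ − E₀ = 45.4906 − 15.090014 = 30.400586
e^(−λT) = (B₀·e^(rT)/D − 0.4)/(1 − 0.4) = (30.4006·1.227864/39.1031 − 0.4)/0.6 = 0.92433249
λ = −ln(0.92433249)/6.7525 = 0.011652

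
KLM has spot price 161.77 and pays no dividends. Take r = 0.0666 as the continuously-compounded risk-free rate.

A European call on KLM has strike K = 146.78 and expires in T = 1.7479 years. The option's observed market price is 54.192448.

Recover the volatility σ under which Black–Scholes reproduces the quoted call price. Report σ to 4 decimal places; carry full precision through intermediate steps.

At σ = 0.4838 the Black–Scholes value reproduces the quote:
σ√T = 0.4838·√1.7479 = 0.639623
d₁ = (ln(S/K) + (r+σ²/2)T) / (σ√T) = (ln(161.77/146.78) + (0.0666+0.4838²/2)·1.7479) / 0.639623 = (0.097241 + 0.320969) / 0.639623 = 0.653838
d₂ = d₁ − σ√T = 0.653838 − 0.639623 = 0.014215
e^{−rT} = 0.890110
N(d₁) = 0.743392,  N(d₂) = 0.505671
V = S·N(d₁) − K·e^{−rT}·N(d₂) = 120.258494 − 66.066046 = 54.192448 (equal to the quote); since ∂V/∂σ > 0 for all σ, the implied volatility is unique

sigma = 0.4838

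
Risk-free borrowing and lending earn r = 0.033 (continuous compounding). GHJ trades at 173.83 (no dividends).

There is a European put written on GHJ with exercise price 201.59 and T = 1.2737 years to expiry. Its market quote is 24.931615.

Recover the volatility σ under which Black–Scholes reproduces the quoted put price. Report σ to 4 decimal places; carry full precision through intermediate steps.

sigma = 0.1569

At σ = 0.1569 the Black–Scholes value reproduces the quote:
σ√T = 0.1569·√1.2737 = 0.177075
d₁ = (ln(S/K) + (r+σ²/2)T) / (σ√T) = (ln(173.83/201.59) + (0.033+0.1569²/2)·1.2737) / 0.177075 = (-0.148158 + 0.057710) / 0.177075 = -0.510792
d₂ = d₁ − σ√T = -0.510792 − 0.177075 = -0.687866
e^{−rT} = 0.958839
N(−d₁) = 0.695252,  N(−d₂) = 0.754232
V = K·e^{−rT}·N(−d₂) − S·N(−d₁) = 145.787193 − 120.855578 = 24.931615 (matching the quote); vega is positive throughout, so no other σ reproduces this price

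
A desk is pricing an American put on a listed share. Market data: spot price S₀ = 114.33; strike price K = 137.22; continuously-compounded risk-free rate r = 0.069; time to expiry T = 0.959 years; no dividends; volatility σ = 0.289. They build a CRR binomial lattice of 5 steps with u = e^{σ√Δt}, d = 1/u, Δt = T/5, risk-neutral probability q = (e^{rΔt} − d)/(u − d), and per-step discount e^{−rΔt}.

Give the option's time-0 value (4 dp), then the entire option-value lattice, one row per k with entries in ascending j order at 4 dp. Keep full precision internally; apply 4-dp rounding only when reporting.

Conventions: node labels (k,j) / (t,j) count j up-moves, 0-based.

params: Δt=0.19180 u=1.13493 d=0.88111 q=0.52089 e^(-rΔt)=0.98685
t_5 payoffs: 76.5013 59.0109 36.4822 7.4639 0.0000 0.0000
k=4: node(4,0) S=68.9112 payoff=68.3088 vs cont=66.5047 → 68.3088 [stop]  node(4,1) S=88.7616 payoff=48.4584 vs cont=46.6544 → 48.4584 [stop]  node(4,2) S=114.3300 payoff=22.8900 vs cont=21.0860 → 22.8900 [stop]  node(4,3) S=147.2636 payoff=0.0000 vs cont=3.5290 → 3.5290 [wait]  node(4,4) S=189.6839 payoff=0.0000 vs cont=0.0000 → 0.0000 [wait]
k=3: node(3,0) S=78.2091 payoff=59.0109 vs cont=57.2068 → 59.0109 [stop]  node(3,1) S=100.7378 payoff=36.4822 vs cont=34.6781 → 36.4822 [stop]  node(3,2) S=129.7561 payoff=7.4639 vs cont=12.6367 → 12.6367 [wait]  node(3,3) S=167.1333 payoff=0.0000 vs cont=1.6686 → 1.6686 [wait]
k=2: node(2,0) S=88.7616 payoff=48.4584 vs cont=46.6544 → 48.4584 [stop]  node(2,1) S=114.3300 payoff=22.8900 vs cont=23.7450 → 23.7450 [wait]  node(2,2) S=147.2636 payoff=0.0000 vs cont=6.8325 → 6.8325 [wait]
k=1: node(1,0) S=100.7378 payoff=36.4822 vs cont=35.1176 → 36.4822 [stop]  node(1,1) S=129.7561 payoff=7.4639 vs cont=14.7391 → 14.7391 [wait]
k=0: node(0,0) S=114.3300 payoff=22.8900 vs cont=24.8257 → 24.8257 [wait]

price = 24.8257
tree:
24.8257
36.4822 14.7391
48.4584 23.7450 6.8325
59.0109 36.4822 12.6367 1.6686
68.3088 48.4584 22.8900 3.5290 0.0000
76.5013 59.0109 36.4822 7.4639 0.0000 0.0000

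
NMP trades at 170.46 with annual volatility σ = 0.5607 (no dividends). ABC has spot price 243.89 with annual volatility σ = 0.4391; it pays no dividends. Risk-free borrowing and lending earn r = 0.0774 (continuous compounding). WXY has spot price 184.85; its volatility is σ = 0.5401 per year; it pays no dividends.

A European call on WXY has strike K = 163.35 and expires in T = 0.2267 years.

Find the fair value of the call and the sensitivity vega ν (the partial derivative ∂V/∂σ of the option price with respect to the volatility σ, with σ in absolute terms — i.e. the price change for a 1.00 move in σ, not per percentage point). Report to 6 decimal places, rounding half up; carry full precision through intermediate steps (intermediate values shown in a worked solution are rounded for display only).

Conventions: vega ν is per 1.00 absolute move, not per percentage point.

σ√T = 0.5401·√0.2267 = 0.257158
d₁ = (ln(S/K) + (r+σ²/2)T) / (σ√T) = (ln(184.85/163.35) + (0.0774+0.5401²/2)·0.2267) / 0.257158 = (0.123650 + 0.050612) / 0.257158 = 0.677643
d₂ = d₁ − σ√T = 0.677643 − 0.257158 = 0.420485
e^{−rT} = 0.982606
N(d₁) = 0.751001,  N(d₂) = 0.662934
Call price V = S·N(d₁) − K·e^{−rT}·N(d₂) = 138.822517 − 106.406776 = 32.415741
φ(d₁) = (1/√(2π))·e^{−d₁²/2} = 0.317100
ν = S·φ(d₁)·√T = 27.908810

price = 32.415741
ν = 27.908810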